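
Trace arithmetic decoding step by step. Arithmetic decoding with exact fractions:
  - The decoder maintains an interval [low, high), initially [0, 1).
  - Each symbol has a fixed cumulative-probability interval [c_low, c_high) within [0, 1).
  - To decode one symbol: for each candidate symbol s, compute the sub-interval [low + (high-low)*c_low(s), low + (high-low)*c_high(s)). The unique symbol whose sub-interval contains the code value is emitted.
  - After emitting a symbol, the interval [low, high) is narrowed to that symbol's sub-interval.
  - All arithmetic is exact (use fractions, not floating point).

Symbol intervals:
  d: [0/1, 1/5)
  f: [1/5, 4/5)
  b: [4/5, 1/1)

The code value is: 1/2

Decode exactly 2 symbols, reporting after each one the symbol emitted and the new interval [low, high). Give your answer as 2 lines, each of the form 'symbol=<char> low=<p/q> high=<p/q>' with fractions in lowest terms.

Answer: symbol=f low=1/5 high=4/5
symbol=f low=8/25 high=17/25

Derivation:
Step 1: interval [0/1, 1/1), width = 1/1 - 0/1 = 1/1
  'd': [0/1 + 1/1*0/1, 0/1 + 1/1*1/5) = [0/1, 1/5)
  'f': [0/1 + 1/1*1/5, 0/1 + 1/1*4/5) = [1/5, 4/5) <- contains code 1/2
  'b': [0/1 + 1/1*4/5, 0/1 + 1/1*1/1) = [4/5, 1/1)
  emit 'f', narrow to [1/5, 4/5)
Step 2: interval [1/5, 4/5), width = 4/5 - 1/5 = 3/5
  'd': [1/5 + 3/5*0/1, 1/5 + 3/5*1/5) = [1/5, 8/25)
  'f': [1/5 + 3/5*1/5, 1/5 + 3/5*4/5) = [8/25, 17/25) <- contains code 1/2
  'b': [1/5 + 3/5*4/5, 1/5 + 3/5*1/1) = [17/25, 4/5)
  emit 'f', narrow to [8/25, 17/25)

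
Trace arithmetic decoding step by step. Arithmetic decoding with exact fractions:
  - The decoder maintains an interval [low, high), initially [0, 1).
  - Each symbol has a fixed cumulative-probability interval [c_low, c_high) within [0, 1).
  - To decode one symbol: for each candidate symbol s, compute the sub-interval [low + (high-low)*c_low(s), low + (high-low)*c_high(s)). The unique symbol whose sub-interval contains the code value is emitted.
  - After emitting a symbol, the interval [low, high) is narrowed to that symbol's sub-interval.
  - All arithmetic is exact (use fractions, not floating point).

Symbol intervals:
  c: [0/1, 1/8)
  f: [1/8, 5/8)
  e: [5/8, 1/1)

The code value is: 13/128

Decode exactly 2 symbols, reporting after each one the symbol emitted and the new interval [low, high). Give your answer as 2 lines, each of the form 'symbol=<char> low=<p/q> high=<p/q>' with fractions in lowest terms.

Answer: symbol=c low=0/1 high=1/8
symbol=e low=5/64 high=1/8

Derivation:
Step 1: interval [0/1, 1/1), width = 1/1 - 0/1 = 1/1
  'c': [0/1 + 1/1*0/1, 0/1 + 1/1*1/8) = [0/1, 1/8) <- contains code 13/128
  'f': [0/1 + 1/1*1/8, 0/1 + 1/1*5/8) = [1/8, 5/8)
  'e': [0/1 + 1/1*5/8, 0/1 + 1/1*1/1) = [5/8, 1/1)
  emit 'c', narrow to [0/1, 1/8)
Step 2: interval [0/1, 1/8), width = 1/8 - 0/1 = 1/8
  'c': [0/1 + 1/8*0/1, 0/1 + 1/8*1/8) = [0/1, 1/64)
  'f': [0/1 + 1/8*1/8, 0/1 + 1/8*5/8) = [1/64, 5/64)
  'e': [0/1 + 1/8*5/8, 0/1 + 1/8*1/1) = [5/64, 1/8) <- contains code 13/128
  emit 'e', narrow to [5/64, 1/8)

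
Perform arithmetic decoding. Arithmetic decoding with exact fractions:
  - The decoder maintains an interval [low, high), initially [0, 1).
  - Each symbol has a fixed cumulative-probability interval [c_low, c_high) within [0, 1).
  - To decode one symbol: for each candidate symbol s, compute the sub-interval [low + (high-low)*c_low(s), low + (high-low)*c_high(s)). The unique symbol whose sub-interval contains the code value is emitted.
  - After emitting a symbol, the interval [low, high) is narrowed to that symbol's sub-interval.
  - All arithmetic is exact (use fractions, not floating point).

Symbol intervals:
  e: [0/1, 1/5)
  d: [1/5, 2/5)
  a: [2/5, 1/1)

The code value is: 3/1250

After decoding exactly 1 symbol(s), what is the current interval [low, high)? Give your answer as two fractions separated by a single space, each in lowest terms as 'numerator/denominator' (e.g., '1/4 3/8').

Step 1: interval [0/1, 1/1), width = 1/1 - 0/1 = 1/1
  'e': [0/1 + 1/1*0/1, 0/1 + 1/1*1/5) = [0/1, 1/5) <- contains code 3/1250
  'd': [0/1 + 1/1*1/5, 0/1 + 1/1*2/5) = [1/5, 2/5)
  'a': [0/1 + 1/1*2/5, 0/1 + 1/1*1/1) = [2/5, 1/1)
  emit 'e', narrow to [0/1, 1/5)

Answer: 0/1 1/5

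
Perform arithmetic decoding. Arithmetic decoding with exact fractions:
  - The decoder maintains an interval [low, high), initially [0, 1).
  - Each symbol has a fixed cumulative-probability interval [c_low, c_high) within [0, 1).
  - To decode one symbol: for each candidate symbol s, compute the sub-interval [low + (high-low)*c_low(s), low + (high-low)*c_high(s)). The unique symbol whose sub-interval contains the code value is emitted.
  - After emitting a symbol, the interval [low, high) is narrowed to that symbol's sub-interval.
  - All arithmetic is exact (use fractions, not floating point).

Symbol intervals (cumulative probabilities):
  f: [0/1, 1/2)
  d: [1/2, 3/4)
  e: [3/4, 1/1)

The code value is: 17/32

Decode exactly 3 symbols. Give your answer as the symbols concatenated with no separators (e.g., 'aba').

Step 1: interval [0/1, 1/1), width = 1/1 - 0/1 = 1/1
  'f': [0/1 + 1/1*0/1, 0/1 + 1/1*1/2) = [0/1, 1/2)
  'd': [0/1 + 1/1*1/2, 0/1 + 1/1*3/4) = [1/2, 3/4) <- contains code 17/32
  'e': [0/1 + 1/1*3/4, 0/1 + 1/1*1/1) = [3/4, 1/1)
  emit 'd', narrow to [1/2, 3/4)
Step 2: interval [1/2, 3/4), width = 3/4 - 1/2 = 1/4
  'f': [1/2 + 1/4*0/1, 1/2 + 1/4*1/2) = [1/2, 5/8) <- contains code 17/32
  'd': [1/2 + 1/4*1/2, 1/2 + 1/4*3/4) = [5/8, 11/16)
  'e': [1/2 + 1/4*3/4, 1/2 + 1/4*1/1) = [11/16, 3/4)
  emit 'f', narrow to [1/2, 5/8)
Step 3: interval [1/2, 5/8), width = 5/8 - 1/2 = 1/8
  'f': [1/2 + 1/8*0/1, 1/2 + 1/8*1/2) = [1/2, 9/16) <- contains code 17/32
  'd': [1/2 + 1/8*1/2, 1/2 + 1/8*3/4) = [9/16, 19/32)
  'e': [1/2 + 1/8*3/4, 1/2 + 1/8*1/1) = [19/32, 5/8)
  emit 'f', narrow to [1/2, 9/16)

Answer: dff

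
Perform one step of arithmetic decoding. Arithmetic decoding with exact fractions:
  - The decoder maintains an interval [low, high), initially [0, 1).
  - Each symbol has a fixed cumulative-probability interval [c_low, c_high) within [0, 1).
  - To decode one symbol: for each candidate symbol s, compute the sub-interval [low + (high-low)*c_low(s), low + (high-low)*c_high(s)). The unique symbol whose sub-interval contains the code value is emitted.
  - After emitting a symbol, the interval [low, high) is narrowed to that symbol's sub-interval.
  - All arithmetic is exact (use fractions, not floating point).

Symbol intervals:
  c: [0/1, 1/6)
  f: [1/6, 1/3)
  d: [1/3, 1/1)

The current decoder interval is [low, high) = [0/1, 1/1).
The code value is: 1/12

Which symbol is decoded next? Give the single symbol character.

Answer: c

Derivation:
Interval width = high − low = 1/1 − 0/1 = 1/1
Scaled code = (code − low) / width = (1/12 − 0/1) / 1/1 = 1/12
  c: [0/1, 1/6) ← scaled code falls here ✓
  f: [1/6, 1/3) 
  d: [1/3, 1/1) 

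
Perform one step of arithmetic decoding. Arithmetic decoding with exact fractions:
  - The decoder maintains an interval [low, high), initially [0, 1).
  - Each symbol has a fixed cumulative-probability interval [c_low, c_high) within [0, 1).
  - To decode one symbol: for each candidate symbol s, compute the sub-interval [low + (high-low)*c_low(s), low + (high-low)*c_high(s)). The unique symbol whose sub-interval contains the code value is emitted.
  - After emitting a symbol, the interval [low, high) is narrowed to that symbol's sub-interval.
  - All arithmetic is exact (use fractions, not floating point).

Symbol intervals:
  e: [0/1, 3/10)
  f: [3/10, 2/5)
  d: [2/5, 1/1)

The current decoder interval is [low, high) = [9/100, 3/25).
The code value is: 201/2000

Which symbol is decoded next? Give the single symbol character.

Interval width = high − low = 3/25 − 9/100 = 3/100
Scaled code = (code − low) / width = (201/2000 − 9/100) / 3/100 = 7/20
  e: [0/1, 3/10) 
  f: [3/10, 2/5) ← scaled code falls here ✓
  d: [2/5, 1/1) 

Answer: f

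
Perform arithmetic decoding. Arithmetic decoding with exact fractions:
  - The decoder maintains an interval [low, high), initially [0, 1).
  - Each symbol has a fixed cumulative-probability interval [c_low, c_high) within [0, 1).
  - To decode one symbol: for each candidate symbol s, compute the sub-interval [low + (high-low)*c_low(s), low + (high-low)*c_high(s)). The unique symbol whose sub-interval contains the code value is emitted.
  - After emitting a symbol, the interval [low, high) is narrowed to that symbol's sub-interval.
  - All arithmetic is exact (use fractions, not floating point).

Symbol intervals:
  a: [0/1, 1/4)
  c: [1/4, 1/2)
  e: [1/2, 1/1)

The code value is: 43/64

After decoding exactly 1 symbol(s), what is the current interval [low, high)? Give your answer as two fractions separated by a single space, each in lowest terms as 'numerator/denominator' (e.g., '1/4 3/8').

Answer: 1/2 1/1

Derivation:
Step 1: interval [0/1, 1/1), width = 1/1 - 0/1 = 1/1
  'a': [0/1 + 1/1*0/1, 0/1 + 1/1*1/4) = [0/1, 1/4)
  'c': [0/1 + 1/1*1/4, 0/1 + 1/1*1/2) = [1/4, 1/2)
  'e': [0/1 + 1/1*1/2, 0/1 + 1/1*1/1) = [1/2, 1/1) <- contains code 43/64
  emit 'e', narrow to [1/2, 1/1)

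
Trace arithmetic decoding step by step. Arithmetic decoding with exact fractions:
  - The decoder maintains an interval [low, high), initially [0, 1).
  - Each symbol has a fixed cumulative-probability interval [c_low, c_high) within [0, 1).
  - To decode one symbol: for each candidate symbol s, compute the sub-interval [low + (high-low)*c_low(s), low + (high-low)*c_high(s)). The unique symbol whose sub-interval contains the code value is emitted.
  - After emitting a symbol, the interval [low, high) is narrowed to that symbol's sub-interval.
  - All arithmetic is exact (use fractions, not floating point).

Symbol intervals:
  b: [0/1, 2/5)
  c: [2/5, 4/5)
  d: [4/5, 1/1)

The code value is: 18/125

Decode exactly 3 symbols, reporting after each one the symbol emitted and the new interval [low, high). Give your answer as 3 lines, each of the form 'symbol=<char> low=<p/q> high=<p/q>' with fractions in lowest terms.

Step 1: interval [0/1, 1/1), width = 1/1 - 0/1 = 1/1
  'b': [0/1 + 1/1*0/1, 0/1 + 1/1*2/5) = [0/1, 2/5) <- contains code 18/125
  'c': [0/1 + 1/1*2/5, 0/1 + 1/1*4/5) = [2/5, 4/5)
  'd': [0/1 + 1/1*4/5, 0/1 + 1/1*1/1) = [4/5, 1/1)
  emit 'b', narrow to [0/1, 2/5)
Step 2: interval [0/1, 2/5), width = 2/5 - 0/1 = 2/5
  'b': [0/1 + 2/5*0/1, 0/1 + 2/5*2/5) = [0/1, 4/25) <- contains code 18/125
  'c': [0/1 + 2/5*2/5, 0/1 + 2/5*4/5) = [4/25, 8/25)
  'd': [0/1 + 2/5*4/5, 0/1 + 2/5*1/1) = [8/25, 2/5)
  emit 'b', narrow to [0/1, 4/25)
Step 3: interval [0/1, 4/25), width = 4/25 - 0/1 = 4/25
  'b': [0/1 + 4/25*0/1, 0/1 + 4/25*2/5) = [0/1, 8/125)
  'c': [0/1 + 4/25*2/5, 0/1 + 4/25*4/5) = [8/125, 16/125)
  'd': [0/1 + 4/25*4/5, 0/1 + 4/25*1/1) = [16/125, 4/25) <- contains code 18/125
  emit 'd', narrow to [16/125, 4/25)

Answer: symbol=b low=0/1 high=2/5
symbol=b low=0/1 high=4/25
symbol=d low=16/125 high=4/25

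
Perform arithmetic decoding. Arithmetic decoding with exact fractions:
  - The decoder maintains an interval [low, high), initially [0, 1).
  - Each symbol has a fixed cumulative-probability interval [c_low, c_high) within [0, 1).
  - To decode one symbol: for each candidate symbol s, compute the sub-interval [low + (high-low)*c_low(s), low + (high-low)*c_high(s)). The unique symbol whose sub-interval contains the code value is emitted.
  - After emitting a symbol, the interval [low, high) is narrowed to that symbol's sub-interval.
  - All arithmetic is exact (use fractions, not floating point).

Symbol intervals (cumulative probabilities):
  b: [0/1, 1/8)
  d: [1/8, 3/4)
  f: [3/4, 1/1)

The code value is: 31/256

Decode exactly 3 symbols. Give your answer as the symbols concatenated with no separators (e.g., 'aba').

Step 1: interval [0/1, 1/1), width = 1/1 - 0/1 = 1/1
  'b': [0/1 + 1/1*0/1, 0/1 + 1/1*1/8) = [0/1, 1/8) <- contains code 31/256
  'd': [0/1 + 1/1*1/8, 0/1 + 1/1*3/4) = [1/8, 3/4)
  'f': [0/1 + 1/1*3/4, 0/1 + 1/1*1/1) = [3/4, 1/1)
  emit 'b', narrow to [0/1, 1/8)
Step 2: interval [0/1, 1/8), width = 1/8 - 0/1 = 1/8
  'b': [0/1 + 1/8*0/1, 0/1 + 1/8*1/8) = [0/1, 1/64)
  'd': [0/1 + 1/8*1/8, 0/1 + 1/8*3/4) = [1/64, 3/32)
  'f': [0/1 + 1/8*3/4, 0/1 + 1/8*1/1) = [3/32, 1/8) <- contains code 31/256
  emit 'f', narrow to [3/32, 1/8)
Step 3: interval [3/32, 1/8), width = 1/8 - 3/32 = 1/32
  'b': [3/32 + 1/32*0/1, 3/32 + 1/32*1/8) = [3/32, 25/256)
  'd': [3/32 + 1/32*1/8, 3/32 + 1/32*3/4) = [25/256, 15/128)
  'f': [3/32 + 1/32*3/4, 3/32 + 1/32*1/1) = [15/128, 1/8) <- contains code 31/256
  emit 'f', narrow to [15/128, 1/8)

Answer: bff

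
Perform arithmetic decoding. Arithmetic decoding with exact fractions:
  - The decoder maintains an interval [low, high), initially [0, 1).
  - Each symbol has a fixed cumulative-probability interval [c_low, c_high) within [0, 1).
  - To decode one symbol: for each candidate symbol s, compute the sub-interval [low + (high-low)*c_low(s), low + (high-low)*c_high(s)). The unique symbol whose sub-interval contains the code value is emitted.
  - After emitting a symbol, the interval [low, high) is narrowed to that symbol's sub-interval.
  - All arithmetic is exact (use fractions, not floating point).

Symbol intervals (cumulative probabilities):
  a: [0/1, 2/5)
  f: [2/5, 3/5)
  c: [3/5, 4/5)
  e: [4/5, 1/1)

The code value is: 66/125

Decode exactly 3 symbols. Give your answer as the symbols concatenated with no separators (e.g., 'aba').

Answer: fca

Derivation:
Step 1: interval [0/1, 1/1), width = 1/1 - 0/1 = 1/1
  'a': [0/1 + 1/1*0/1, 0/1 + 1/1*2/5) = [0/1, 2/5)
  'f': [0/1 + 1/1*2/5, 0/1 + 1/1*3/5) = [2/5, 3/5) <- contains code 66/125
  'c': [0/1 + 1/1*3/5, 0/1 + 1/1*4/5) = [3/5, 4/5)
  'e': [0/1 + 1/1*4/5, 0/1 + 1/1*1/1) = [4/5, 1/1)
  emit 'f', narrow to [2/5, 3/5)
Step 2: interval [2/5, 3/5), width = 3/5 - 2/5 = 1/5
  'a': [2/5 + 1/5*0/1, 2/5 + 1/5*2/5) = [2/5, 12/25)
  'f': [2/5 + 1/5*2/5, 2/5 + 1/5*3/5) = [12/25, 13/25)
  'c': [2/5 + 1/5*3/5, 2/5 + 1/5*4/5) = [13/25, 14/25) <- contains code 66/125
  'e': [2/5 + 1/5*4/5, 2/5 + 1/5*1/1) = [14/25, 3/5)
  emit 'c', narrow to [13/25, 14/25)
Step 3: interval [13/25, 14/25), width = 14/25 - 13/25 = 1/25
  'a': [13/25 + 1/25*0/1, 13/25 + 1/25*2/5) = [13/25, 67/125) <- contains code 66/125
  'f': [13/25 + 1/25*2/5, 13/25 + 1/25*3/5) = [67/125, 68/125)
  'c': [13/25 + 1/25*3/5, 13/25 + 1/25*4/5) = [68/125, 69/125)
  'e': [13/25 + 1/25*4/5, 13/25 + 1/25*1/1) = [69/125, 14/25)
  emit 'a', narrow to [13/25, 67/125)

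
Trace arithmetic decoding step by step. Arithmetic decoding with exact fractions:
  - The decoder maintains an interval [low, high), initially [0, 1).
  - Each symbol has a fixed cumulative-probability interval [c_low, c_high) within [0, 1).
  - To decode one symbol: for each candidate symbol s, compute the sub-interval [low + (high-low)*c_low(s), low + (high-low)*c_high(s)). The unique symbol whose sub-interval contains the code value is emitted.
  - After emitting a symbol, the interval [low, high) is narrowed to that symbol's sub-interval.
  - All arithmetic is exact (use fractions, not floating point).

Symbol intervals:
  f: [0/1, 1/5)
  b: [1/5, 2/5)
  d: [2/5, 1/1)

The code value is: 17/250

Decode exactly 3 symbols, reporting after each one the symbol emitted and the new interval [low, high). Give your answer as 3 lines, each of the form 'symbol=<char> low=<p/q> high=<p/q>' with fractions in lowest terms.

Answer: symbol=f low=0/1 high=1/5
symbol=b low=1/25 high=2/25
symbol=d low=7/125 high=2/25

Derivation:
Step 1: interval [0/1, 1/1), width = 1/1 - 0/1 = 1/1
  'f': [0/1 + 1/1*0/1, 0/1 + 1/1*1/5) = [0/1, 1/5) <- contains code 17/250
  'b': [0/1 + 1/1*1/5, 0/1 + 1/1*2/5) = [1/5, 2/5)
  'd': [0/1 + 1/1*2/5, 0/1 + 1/1*1/1) = [2/5, 1/1)
  emit 'f', narrow to [0/1, 1/5)
Step 2: interval [0/1, 1/5), width = 1/5 - 0/1 = 1/5
  'f': [0/1 + 1/5*0/1, 0/1 + 1/5*1/5) = [0/1, 1/25)
  'b': [0/1 + 1/5*1/5, 0/1 + 1/5*2/5) = [1/25, 2/25) <- contains code 17/250
  'd': [0/1 + 1/5*2/5, 0/1 + 1/5*1/1) = [2/25, 1/5)
  emit 'b', narrow to [1/25, 2/25)
Step 3: interval [1/25, 2/25), width = 2/25 - 1/25 = 1/25
  'f': [1/25 + 1/25*0/1, 1/25 + 1/25*1/5) = [1/25, 6/125)
  'b': [1/25 + 1/25*1/5, 1/25 + 1/25*2/5) = [6/125, 7/125)
  'd': [1/25 + 1/25*2/5, 1/25 + 1/25*1/1) = [7/125, 2/25) <- contains code 17/250
  emit 'd', narrow to [7/125, 2/25)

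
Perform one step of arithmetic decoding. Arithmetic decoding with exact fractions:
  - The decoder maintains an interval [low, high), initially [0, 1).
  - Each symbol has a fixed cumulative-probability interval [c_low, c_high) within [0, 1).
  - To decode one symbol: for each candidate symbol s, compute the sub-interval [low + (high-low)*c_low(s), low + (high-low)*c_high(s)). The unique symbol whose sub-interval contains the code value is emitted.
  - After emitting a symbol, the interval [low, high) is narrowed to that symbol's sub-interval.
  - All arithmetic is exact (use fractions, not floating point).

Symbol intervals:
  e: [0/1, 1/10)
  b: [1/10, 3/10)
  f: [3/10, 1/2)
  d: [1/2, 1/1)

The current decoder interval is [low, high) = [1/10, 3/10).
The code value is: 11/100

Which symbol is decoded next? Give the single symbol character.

Interval width = high − low = 3/10 − 1/10 = 1/5
Scaled code = (code − low) / width = (11/100 − 1/10) / 1/5 = 1/20
  e: [0/1, 1/10) ← scaled code falls here ✓
  b: [1/10, 3/10) 
  f: [3/10, 1/2) 
  d: [1/2, 1/1) 

Answer: e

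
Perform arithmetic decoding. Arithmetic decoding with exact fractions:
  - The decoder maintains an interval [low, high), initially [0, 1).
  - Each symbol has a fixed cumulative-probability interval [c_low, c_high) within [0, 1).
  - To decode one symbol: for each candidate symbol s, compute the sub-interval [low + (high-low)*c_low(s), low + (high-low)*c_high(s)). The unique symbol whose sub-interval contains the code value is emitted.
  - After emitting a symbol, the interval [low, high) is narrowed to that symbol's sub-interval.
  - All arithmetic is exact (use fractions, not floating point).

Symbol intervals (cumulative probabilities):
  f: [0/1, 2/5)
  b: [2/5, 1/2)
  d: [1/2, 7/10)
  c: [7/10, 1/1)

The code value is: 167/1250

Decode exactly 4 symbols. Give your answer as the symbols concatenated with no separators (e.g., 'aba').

Answer: ffcb

Derivation:
Step 1: interval [0/1, 1/1), width = 1/1 - 0/1 = 1/1
  'f': [0/1 + 1/1*0/1, 0/1 + 1/1*2/5) = [0/1, 2/5) <- contains code 167/1250
  'b': [0/1 + 1/1*2/5, 0/1 + 1/1*1/2) = [2/5, 1/2)
  'd': [0/1 + 1/1*1/2, 0/1 + 1/1*7/10) = [1/2, 7/10)
  'c': [0/1 + 1/1*7/10, 0/1 + 1/1*1/1) = [7/10, 1/1)
  emit 'f', narrow to [0/1, 2/5)
Step 2: interval [0/1, 2/5), width = 2/5 - 0/1 = 2/5
  'f': [0/1 + 2/5*0/1, 0/1 + 2/5*2/5) = [0/1, 4/25) <- contains code 167/1250
  'b': [0/1 + 2/5*2/5, 0/1 + 2/5*1/2) = [4/25, 1/5)
  'd': [0/1 + 2/5*1/2, 0/1 + 2/5*7/10) = [1/5, 7/25)
  'c': [0/1 + 2/5*7/10, 0/1 + 2/5*1/1) = [7/25, 2/5)
  emit 'f', narrow to [0/1, 4/25)
Step 3: interval [0/1, 4/25), width = 4/25 - 0/1 = 4/25
  'f': [0/1 + 4/25*0/1, 0/1 + 4/25*2/5) = [0/1, 8/125)
  'b': [0/1 + 4/25*2/5, 0/1 + 4/25*1/2) = [8/125, 2/25)
  'd': [0/1 + 4/25*1/2, 0/1 + 4/25*7/10) = [2/25, 14/125)
  'c': [0/1 + 4/25*7/10, 0/1 + 4/25*1/1) = [14/125, 4/25) <- contains code 167/1250
  emit 'c', narrow to [14/125, 4/25)
Step 4: interval [14/125, 4/25), width = 4/25 - 14/125 = 6/125
  'f': [14/125 + 6/125*0/1, 14/125 + 6/125*2/5) = [14/125, 82/625)
  'b': [14/125 + 6/125*2/5, 14/125 + 6/125*1/2) = [82/625, 17/125) <- contains code 167/1250
  'd': [14/125 + 6/125*1/2, 14/125 + 6/125*7/10) = [17/125, 91/625)
  'c': [14/125 + 6/125*7/10, 14/125 + 6/125*1/1) = [91/625, 4/25)
  emit 'b', narrow to [82/625, 17/125)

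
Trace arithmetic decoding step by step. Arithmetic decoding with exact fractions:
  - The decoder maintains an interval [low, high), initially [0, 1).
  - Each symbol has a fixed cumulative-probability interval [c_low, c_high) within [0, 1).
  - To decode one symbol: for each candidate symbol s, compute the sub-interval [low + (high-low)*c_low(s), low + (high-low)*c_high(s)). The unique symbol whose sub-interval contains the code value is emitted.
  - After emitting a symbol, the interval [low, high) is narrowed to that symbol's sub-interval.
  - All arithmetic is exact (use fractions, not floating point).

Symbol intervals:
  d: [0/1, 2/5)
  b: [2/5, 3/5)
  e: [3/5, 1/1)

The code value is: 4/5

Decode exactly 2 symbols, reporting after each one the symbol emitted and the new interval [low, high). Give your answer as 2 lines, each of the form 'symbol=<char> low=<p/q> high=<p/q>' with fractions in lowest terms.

Step 1: interval [0/1, 1/1), width = 1/1 - 0/1 = 1/1
  'd': [0/1 + 1/1*0/1, 0/1 + 1/1*2/5) = [0/1, 2/5)
  'b': [0/1 + 1/1*2/5, 0/1 + 1/1*3/5) = [2/5, 3/5)
  'e': [0/1 + 1/1*3/5, 0/1 + 1/1*1/1) = [3/5, 1/1) <- contains code 4/5
  emit 'e', narrow to [3/5, 1/1)
Step 2: interval [3/5, 1/1), width = 1/1 - 3/5 = 2/5
  'd': [3/5 + 2/5*0/1, 3/5 + 2/5*2/5) = [3/5, 19/25)
  'b': [3/5 + 2/5*2/5, 3/5 + 2/5*3/5) = [19/25, 21/25) <- contains code 4/5
  'e': [3/5 + 2/5*3/5, 3/5 + 2/5*1/1) = [21/25, 1/1)
  emit 'b', narrow to [19/25, 21/25)

Answer: symbol=e low=3/5 high=1/1
symbol=b low=19/25 high=21/25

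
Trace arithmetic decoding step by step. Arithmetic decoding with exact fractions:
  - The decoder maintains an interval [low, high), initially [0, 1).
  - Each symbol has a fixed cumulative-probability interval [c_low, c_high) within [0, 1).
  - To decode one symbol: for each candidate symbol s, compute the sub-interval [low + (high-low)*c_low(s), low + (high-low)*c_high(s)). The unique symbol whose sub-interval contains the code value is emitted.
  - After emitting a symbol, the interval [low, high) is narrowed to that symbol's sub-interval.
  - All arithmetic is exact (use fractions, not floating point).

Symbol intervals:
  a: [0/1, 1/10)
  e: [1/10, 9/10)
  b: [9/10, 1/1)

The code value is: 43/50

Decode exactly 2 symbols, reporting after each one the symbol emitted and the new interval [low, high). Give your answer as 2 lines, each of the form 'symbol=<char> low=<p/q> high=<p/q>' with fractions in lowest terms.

Step 1: interval [0/1, 1/1), width = 1/1 - 0/1 = 1/1
  'a': [0/1 + 1/1*0/1, 0/1 + 1/1*1/10) = [0/1, 1/10)
  'e': [0/1 + 1/1*1/10, 0/1 + 1/1*9/10) = [1/10, 9/10) <- contains code 43/50
  'b': [0/1 + 1/1*9/10, 0/1 + 1/1*1/1) = [9/10, 1/1)
  emit 'e', narrow to [1/10, 9/10)
Step 2: interval [1/10, 9/10), width = 9/10 - 1/10 = 4/5
  'a': [1/10 + 4/5*0/1, 1/10 + 4/5*1/10) = [1/10, 9/50)
  'e': [1/10 + 4/5*1/10, 1/10 + 4/5*9/10) = [9/50, 41/50)
  'b': [1/10 + 4/5*9/10, 1/10 + 4/5*1/1) = [41/50, 9/10) <- contains code 43/50
  emit 'b', narrow to [41/50, 9/10)

Answer: symbol=e low=1/10 high=9/10
symbol=b low=41/50 high=9/10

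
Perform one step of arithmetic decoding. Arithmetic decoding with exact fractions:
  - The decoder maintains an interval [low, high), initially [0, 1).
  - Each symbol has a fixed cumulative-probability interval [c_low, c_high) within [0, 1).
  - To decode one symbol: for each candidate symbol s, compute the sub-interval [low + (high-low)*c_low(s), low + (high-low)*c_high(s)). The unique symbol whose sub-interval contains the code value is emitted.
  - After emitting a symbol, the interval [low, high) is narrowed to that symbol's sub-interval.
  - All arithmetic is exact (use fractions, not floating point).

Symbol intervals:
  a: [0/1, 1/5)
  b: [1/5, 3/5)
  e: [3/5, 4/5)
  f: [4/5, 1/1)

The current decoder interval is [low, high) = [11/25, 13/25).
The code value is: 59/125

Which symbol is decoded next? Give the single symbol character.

Interval width = high − low = 13/25 − 11/25 = 2/25
Scaled code = (code − low) / width = (59/125 − 11/25) / 2/25 = 2/5
  a: [0/1, 1/5) 
  b: [1/5, 3/5) ← scaled code falls here ✓
  e: [3/5, 4/5) 
  f: [4/5, 1/1) 

Answer: b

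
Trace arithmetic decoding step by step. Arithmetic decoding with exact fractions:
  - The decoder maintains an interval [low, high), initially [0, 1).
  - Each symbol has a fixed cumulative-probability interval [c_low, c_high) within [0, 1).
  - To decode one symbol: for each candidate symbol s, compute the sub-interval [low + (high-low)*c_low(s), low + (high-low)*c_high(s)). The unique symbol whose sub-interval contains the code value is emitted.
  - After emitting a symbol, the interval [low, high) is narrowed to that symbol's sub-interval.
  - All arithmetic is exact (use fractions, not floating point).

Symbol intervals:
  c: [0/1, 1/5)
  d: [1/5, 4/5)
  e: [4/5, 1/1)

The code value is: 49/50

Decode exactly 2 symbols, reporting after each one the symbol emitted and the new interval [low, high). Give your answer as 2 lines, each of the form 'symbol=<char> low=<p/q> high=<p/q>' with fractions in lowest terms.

Step 1: interval [0/1, 1/1), width = 1/1 - 0/1 = 1/1
  'c': [0/1 + 1/1*0/1, 0/1 + 1/1*1/5) = [0/1, 1/5)
  'd': [0/1 + 1/1*1/5, 0/1 + 1/1*4/5) = [1/5, 4/5)
  'e': [0/1 + 1/1*4/5, 0/1 + 1/1*1/1) = [4/5, 1/1) <- contains code 49/50
  emit 'e', narrow to [4/5, 1/1)
Step 2: interval [4/5, 1/1), width = 1/1 - 4/5 = 1/5
  'c': [4/5 + 1/5*0/1, 4/5 + 1/5*1/5) = [4/5, 21/25)
  'd': [4/5 + 1/5*1/5, 4/5 + 1/5*4/5) = [21/25, 24/25)
  'e': [4/5 + 1/5*4/5, 4/5 + 1/5*1/1) = [24/25, 1/1) <- contains code 49/50
  emit 'e', narrow to [24/25, 1/1)

Answer: symbol=e low=4/5 high=1/1
symbol=e low=24/25 high=1/1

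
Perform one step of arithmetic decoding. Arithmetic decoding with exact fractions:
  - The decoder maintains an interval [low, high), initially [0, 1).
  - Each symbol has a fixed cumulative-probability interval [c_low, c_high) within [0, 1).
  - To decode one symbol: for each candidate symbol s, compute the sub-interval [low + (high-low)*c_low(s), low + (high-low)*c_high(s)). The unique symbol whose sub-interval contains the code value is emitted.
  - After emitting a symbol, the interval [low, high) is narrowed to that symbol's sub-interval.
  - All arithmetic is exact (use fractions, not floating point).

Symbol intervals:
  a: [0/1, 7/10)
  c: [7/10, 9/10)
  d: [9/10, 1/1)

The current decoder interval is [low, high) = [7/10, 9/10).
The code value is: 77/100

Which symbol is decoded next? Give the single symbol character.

Answer: a

Derivation:
Interval width = high − low = 9/10 − 7/10 = 1/5
Scaled code = (code − low) / width = (77/100 − 7/10) / 1/5 = 7/20
  a: [0/1, 7/10) ← scaled code falls here ✓
  c: [7/10, 9/10) 
  d: [9/10, 1/1) 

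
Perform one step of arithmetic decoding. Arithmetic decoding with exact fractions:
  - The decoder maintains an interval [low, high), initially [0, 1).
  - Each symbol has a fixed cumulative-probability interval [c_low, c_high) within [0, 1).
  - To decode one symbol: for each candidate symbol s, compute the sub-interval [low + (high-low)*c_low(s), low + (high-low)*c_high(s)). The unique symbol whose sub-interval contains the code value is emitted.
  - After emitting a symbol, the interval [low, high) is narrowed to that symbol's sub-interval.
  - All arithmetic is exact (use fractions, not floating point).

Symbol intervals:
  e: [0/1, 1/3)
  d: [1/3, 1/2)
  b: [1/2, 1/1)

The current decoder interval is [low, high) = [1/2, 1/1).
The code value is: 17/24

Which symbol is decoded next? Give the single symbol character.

Answer: d

Derivation:
Interval width = high − low = 1/1 − 1/2 = 1/2
Scaled code = (code − low) / width = (17/24 − 1/2) / 1/2 = 5/12
  e: [0/1, 1/3) 
  d: [1/3, 1/2) ← scaled code falls here ✓
  b: [1/2, 1/1) 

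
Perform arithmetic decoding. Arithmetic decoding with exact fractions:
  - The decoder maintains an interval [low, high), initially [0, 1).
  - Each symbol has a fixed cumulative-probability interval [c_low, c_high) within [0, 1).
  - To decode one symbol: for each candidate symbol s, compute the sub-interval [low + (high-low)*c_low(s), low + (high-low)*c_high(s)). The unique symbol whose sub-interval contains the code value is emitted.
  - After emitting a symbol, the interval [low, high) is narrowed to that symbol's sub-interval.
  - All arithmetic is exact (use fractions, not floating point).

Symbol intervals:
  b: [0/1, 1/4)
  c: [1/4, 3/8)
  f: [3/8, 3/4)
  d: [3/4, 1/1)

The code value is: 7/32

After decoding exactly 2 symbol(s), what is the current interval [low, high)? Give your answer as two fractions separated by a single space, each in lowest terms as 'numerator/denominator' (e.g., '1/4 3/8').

Step 1: interval [0/1, 1/1), width = 1/1 - 0/1 = 1/1
  'b': [0/1 + 1/1*0/1, 0/1 + 1/1*1/4) = [0/1, 1/4) <- contains code 7/32
  'c': [0/1 + 1/1*1/4, 0/1 + 1/1*3/8) = [1/4, 3/8)
  'f': [0/1 + 1/1*3/8, 0/1 + 1/1*3/4) = [3/8, 3/4)
  'd': [0/1 + 1/1*3/4, 0/1 + 1/1*1/1) = [3/4, 1/1)
  emit 'b', narrow to [0/1, 1/4)
Step 2: interval [0/1, 1/4), width = 1/4 - 0/1 = 1/4
  'b': [0/1 + 1/4*0/1, 0/1 + 1/4*1/4) = [0/1, 1/16)
  'c': [0/1 + 1/4*1/4, 0/1 + 1/4*3/8) = [1/16, 3/32)
  'f': [0/1 + 1/4*3/8, 0/1 + 1/4*3/4) = [3/32, 3/16)
  'd': [0/1 + 1/4*3/4, 0/1 + 1/4*1/1) = [3/16, 1/4) <- contains code 7/32
  emit 'd', narrow to [3/16, 1/4)

Answer: 3/16 1/4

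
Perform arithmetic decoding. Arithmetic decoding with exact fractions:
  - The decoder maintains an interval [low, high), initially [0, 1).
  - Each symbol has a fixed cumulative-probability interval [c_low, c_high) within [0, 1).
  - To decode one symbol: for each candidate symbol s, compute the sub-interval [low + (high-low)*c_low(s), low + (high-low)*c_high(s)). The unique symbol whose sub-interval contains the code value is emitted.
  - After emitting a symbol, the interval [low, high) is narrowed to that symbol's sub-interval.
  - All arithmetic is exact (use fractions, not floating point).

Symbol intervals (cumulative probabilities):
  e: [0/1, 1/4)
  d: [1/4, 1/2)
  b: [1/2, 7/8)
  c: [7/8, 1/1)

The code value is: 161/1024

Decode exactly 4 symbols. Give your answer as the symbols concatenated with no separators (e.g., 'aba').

Step 1: interval [0/1, 1/1), width = 1/1 - 0/1 = 1/1
  'e': [0/1 + 1/1*0/1, 0/1 + 1/1*1/4) = [0/1, 1/4) <- contains code 161/1024
  'd': [0/1 + 1/1*1/4, 0/1 + 1/1*1/2) = [1/4, 1/2)
  'b': [0/1 + 1/1*1/2, 0/1 + 1/1*7/8) = [1/2, 7/8)
  'c': [0/1 + 1/1*7/8, 0/1 + 1/1*1/1) = [7/8, 1/1)
  emit 'e', narrow to [0/1, 1/4)
Step 2: interval [0/1, 1/4), width = 1/4 - 0/1 = 1/4
  'e': [0/1 + 1/4*0/1, 0/1 + 1/4*1/4) = [0/1, 1/16)
  'd': [0/1 + 1/4*1/4, 0/1 + 1/4*1/2) = [1/16, 1/8)
  'b': [0/1 + 1/4*1/2, 0/1 + 1/4*7/8) = [1/8, 7/32) <- contains code 161/1024
  'c': [0/1 + 1/4*7/8, 0/1 + 1/4*1/1) = [7/32, 1/4)
  emit 'b', narrow to [1/8, 7/32)
Step 3: interval [1/8, 7/32), width = 7/32 - 1/8 = 3/32
  'e': [1/8 + 3/32*0/1, 1/8 + 3/32*1/4) = [1/8, 19/128)
  'd': [1/8 + 3/32*1/4, 1/8 + 3/32*1/2) = [19/128, 11/64) <- contains code 161/1024
  'b': [1/8 + 3/32*1/2, 1/8 + 3/32*7/8) = [11/64, 53/256)
  'c': [1/8 + 3/32*7/8, 1/8 + 3/32*1/1) = [53/256, 7/32)
  emit 'd', narrow to [19/128, 11/64)
Step 4: interval [19/128, 11/64), width = 11/64 - 19/128 = 3/128
  'e': [19/128 + 3/128*0/1, 19/128 + 3/128*1/4) = [19/128, 79/512)
  'd': [19/128 + 3/128*1/4, 19/128 + 3/128*1/2) = [79/512, 41/256) <- contains code 161/1024
  'b': [19/128 + 3/128*1/2, 19/128 + 3/128*7/8) = [41/256, 173/1024)
  'c': [19/128 + 3/128*7/8, 19/128 + 3/128*1/1) = [173/1024, 11/64)
  emit 'd', narrow to [79/512, 41/256)

Answer: ebdd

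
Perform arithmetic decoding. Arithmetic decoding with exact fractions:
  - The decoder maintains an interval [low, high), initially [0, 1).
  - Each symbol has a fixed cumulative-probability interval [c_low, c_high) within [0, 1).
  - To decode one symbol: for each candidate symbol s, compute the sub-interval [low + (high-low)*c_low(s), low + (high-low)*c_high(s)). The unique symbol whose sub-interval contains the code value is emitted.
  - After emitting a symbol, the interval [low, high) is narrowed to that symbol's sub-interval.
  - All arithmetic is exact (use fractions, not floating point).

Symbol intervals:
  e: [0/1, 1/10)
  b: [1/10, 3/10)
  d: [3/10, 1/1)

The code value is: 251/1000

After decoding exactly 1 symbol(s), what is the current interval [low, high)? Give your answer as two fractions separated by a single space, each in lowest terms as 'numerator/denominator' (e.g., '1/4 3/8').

Answer: 1/10 3/10

Derivation:
Step 1: interval [0/1, 1/1), width = 1/1 - 0/1 = 1/1
  'e': [0/1 + 1/1*0/1, 0/1 + 1/1*1/10) = [0/1, 1/10)
  'b': [0/1 + 1/1*1/10, 0/1 + 1/1*3/10) = [1/10, 3/10) <- contains code 251/1000
  'd': [0/1 + 1/1*3/10, 0/1 + 1/1*1/1) = [3/10, 1/1)
  emit 'b', narrow to [1/10, 3/10)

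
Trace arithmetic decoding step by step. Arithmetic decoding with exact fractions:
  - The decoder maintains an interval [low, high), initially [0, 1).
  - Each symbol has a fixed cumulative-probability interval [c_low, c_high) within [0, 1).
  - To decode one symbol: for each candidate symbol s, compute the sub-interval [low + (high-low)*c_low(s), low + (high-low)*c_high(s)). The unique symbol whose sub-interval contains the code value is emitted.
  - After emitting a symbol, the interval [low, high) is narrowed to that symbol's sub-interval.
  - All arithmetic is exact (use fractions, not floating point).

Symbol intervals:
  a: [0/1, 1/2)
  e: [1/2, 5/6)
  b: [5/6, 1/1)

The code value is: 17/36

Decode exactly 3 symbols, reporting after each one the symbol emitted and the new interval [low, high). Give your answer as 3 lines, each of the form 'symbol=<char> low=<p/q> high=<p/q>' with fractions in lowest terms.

Step 1: interval [0/1, 1/1), width = 1/1 - 0/1 = 1/1
  'a': [0/1 + 1/1*0/1, 0/1 + 1/1*1/2) = [0/1, 1/2) <- contains code 17/36
  'e': [0/1 + 1/1*1/2, 0/1 + 1/1*5/6) = [1/2, 5/6)
  'b': [0/1 + 1/1*5/6, 0/1 + 1/1*1/1) = [5/6, 1/1)
  emit 'a', narrow to [0/1, 1/2)
Step 2: interval [0/1, 1/2), width = 1/2 - 0/1 = 1/2
  'a': [0/1 + 1/2*0/1, 0/1 + 1/2*1/2) = [0/1, 1/4)
  'e': [0/1 + 1/2*1/2, 0/1 + 1/2*5/6) = [1/4, 5/12)
  'b': [0/1 + 1/2*5/6, 0/1 + 1/2*1/1) = [5/12, 1/2) <- contains code 17/36
  emit 'b', narrow to [5/12, 1/2)
Step 3: interval [5/12, 1/2), width = 1/2 - 5/12 = 1/12
  'a': [5/12 + 1/12*0/1, 5/12 + 1/12*1/2) = [5/12, 11/24)
  'e': [5/12 + 1/12*1/2, 5/12 + 1/12*5/6) = [11/24, 35/72) <- contains code 17/36
  'b': [5/12 + 1/12*5/6, 5/12 + 1/12*1/1) = [35/72, 1/2)
  emit 'e', narrow to [11/24, 35/72)

Answer: symbol=a low=0/1 high=1/2
symbol=b low=5/12 high=1/2
symbol=e low=11/24 high=35/72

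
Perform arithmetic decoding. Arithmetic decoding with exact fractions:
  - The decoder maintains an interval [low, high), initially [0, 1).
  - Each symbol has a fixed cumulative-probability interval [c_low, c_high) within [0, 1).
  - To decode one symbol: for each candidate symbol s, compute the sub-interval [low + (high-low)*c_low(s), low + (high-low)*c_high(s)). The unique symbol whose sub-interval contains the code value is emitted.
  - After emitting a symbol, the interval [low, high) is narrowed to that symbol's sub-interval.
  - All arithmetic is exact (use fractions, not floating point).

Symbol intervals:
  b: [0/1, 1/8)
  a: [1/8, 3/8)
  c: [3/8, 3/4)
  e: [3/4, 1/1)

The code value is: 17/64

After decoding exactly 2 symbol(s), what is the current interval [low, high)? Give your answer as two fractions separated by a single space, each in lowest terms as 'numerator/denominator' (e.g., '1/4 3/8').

Answer: 7/32 5/16

Derivation:
Step 1: interval [0/1, 1/1), width = 1/1 - 0/1 = 1/1
  'b': [0/1 + 1/1*0/1, 0/1 + 1/1*1/8) = [0/1, 1/8)
  'a': [0/1 + 1/1*1/8, 0/1 + 1/1*3/8) = [1/8, 3/8) <- contains code 17/64
  'c': [0/1 + 1/1*3/8, 0/1 + 1/1*3/4) = [3/8, 3/4)
  'e': [0/1 + 1/1*3/4, 0/1 + 1/1*1/1) = [3/4, 1/1)
  emit 'a', narrow to [1/8, 3/8)
Step 2: interval [1/8, 3/8), width = 3/8 - 1/8 = 1/4
  'b': [1/8 + 1/4*0/1, 1/8 + 1/4*1/8) = [1/8, 5/32)
  'a': [1/8 + 1/4*1/8, 1/8 + 1/4*3/8) = [5/32, 7/32)
  'c': [1/8 + 1/4*3/8, 1/8 + 1/4*3/4) = [7/32, 5/16) <- contains code 17/64
  'e': [1/8 + 1/4*3/4, 1/8 + 1/4*1/1) = [5/16, 3/8)
  emit 'c', narrow to [7/32, 5/16)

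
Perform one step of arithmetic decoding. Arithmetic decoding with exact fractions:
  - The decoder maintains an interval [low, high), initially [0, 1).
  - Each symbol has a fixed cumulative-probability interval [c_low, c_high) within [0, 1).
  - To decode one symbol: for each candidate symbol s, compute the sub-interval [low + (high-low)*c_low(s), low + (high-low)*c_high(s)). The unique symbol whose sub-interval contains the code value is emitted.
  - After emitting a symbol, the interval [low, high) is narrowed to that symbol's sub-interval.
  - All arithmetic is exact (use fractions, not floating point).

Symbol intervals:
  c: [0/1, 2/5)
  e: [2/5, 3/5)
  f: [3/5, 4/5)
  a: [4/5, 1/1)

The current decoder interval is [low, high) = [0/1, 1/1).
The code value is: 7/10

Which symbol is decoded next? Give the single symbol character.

Interval width = high − low = 1/1 − 0/1 = 1/1
Scaled code = (code − low) / width = (7/10 − 0/1) / 1/1 = 7/10
  c: [0/1, 2/5) 
  e: [2/5, 3/5) 
  f: [3/5, 4/5) ← scaled code falls here ✓
  a: [4/5, 1/1) 

Answer: f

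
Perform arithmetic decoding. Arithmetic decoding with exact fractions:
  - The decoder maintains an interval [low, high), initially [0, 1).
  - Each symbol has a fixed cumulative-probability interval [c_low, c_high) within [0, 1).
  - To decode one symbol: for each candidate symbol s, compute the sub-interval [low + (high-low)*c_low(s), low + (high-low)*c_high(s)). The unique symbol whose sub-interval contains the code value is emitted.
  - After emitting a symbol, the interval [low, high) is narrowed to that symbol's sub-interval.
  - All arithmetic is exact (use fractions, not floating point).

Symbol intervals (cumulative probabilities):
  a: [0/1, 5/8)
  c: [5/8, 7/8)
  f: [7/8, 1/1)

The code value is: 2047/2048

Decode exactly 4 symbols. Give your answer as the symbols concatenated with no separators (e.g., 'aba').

Answer: fffc

Derivation:
Step 1: interval [0/1, 1/1), width = 1/1 - 0/1 = 1/1
  'a': [0/1 + 1/1*0/1, 0/1 + 1/1*5/8) = [0/1, 5/8)
  'c': [0/1 + 1/1*5/8, 0/1 + 1/1*7/8) = [5/8, 7/8)
  'f': [0/1 + 1/1*7/8, 0/1 + 1/1*1/1) = [7/8, 1/1) <- contains code 2047/2048
  emit 'f', narrow to [7/8, 1/1)
Step 2: interval [7/8, 1/1), width = 1/1 - 7/8 = 1/8
  'a': [7/8 + 1/8*0/1, 7/8 + 1/8*5/8) = [7/8, 61/64)
  'c': [7/8 + 1/8*5/8, 7/8 + 1/8*7/8) = [61/64, 63/64)
  'f': [7/8 + 1/8*7/8, 7/8 + 1/8*1/1) = [63/64, 1/1) <- contains code 2047/2048
  emit 'f', narrow to [63/64, 1/1)
Step 3: interval [63/64, 1/1), width = 1/1 - 63/64 = 1/64
  'a': [63/64 + 1/64*0/1, 63/64 + 1/64*5/8) = [63/64, 509/512)
  'c': [63/64 + 1/64*5/8, 63/64 + 1/64*7/8) = [509/512, 511/512)
  'f': [63/64 + 1/64*7/8, 63/64 + 1/64*1/1) = [511/512, 1/1) <- contains code 2047/2048
  emit 'f', narrow to [511/512, 1/1)
Step 4: interval [511/512, 1/1), width = 1/1 - 511/512 = 1/512
  'a': [511/512 + 1/512*0/1, 511/512 + 1/512*5/8) = [511/512, 4093/4096)
  'c': [511/512 + 1/512*5/8, 511/512 + 1/512*7/8) = [4093/4096, 4095/4096) <- contains code 2047/2048
  'f': [511/512 + 1/512*7/8, 511/512 + 1/512*1/1) = [4095/4096, 1/1)
  emit 'c', narrow to [4093/4096, 4095/4096)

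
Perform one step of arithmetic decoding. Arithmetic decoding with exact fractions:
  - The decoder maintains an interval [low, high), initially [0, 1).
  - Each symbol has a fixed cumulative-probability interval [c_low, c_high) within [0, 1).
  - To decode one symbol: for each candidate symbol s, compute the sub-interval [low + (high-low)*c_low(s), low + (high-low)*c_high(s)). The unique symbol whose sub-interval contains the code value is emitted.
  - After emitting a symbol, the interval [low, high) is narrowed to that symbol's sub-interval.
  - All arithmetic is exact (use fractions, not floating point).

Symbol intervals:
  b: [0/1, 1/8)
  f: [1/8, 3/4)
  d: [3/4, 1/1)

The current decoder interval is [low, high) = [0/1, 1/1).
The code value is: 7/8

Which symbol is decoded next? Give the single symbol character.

Answer: d

Derivation:
Interval width = high − low = 1/1 − 0/1 = 1/1
Scaled code = (code − low) / width = (7/8 − 0/1) / 1/1 = 7/8
  b: [0/1, 1/8) 
  f: [1/8, 3/4) 
  d: [3/4, 1/1) ← scaled code falls here ✓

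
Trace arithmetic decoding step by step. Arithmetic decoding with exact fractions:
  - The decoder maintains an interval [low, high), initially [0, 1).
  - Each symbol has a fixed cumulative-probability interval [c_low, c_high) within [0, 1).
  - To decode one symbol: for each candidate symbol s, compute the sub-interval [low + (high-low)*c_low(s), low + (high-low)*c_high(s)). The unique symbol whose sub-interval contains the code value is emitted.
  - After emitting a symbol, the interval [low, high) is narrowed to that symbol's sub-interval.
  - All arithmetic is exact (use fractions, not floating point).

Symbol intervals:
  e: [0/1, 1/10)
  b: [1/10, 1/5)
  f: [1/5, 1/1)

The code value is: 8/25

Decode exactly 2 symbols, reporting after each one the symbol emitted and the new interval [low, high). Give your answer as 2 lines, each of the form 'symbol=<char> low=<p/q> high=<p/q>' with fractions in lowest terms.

Answer: symbol=f low=1/5 high=1/1
symbol=b low=7/25 high=9/25

Derivation:
Step 1: interval [0/1, 1/1), width = 1/1 - 0/1 = 1/1
  'e': [0/1 + 1/1*0/1, 0/1 + 1/1*1/10) = [0/1, 1/10)
  'b': [0/1 + 1/1*1/10, 0/1 + 1/1*1/5) = [1/10, 1/5)
  'f': [0/1 + 1/1*1/5, 0/1 + 1/1*1/1) = [1/5, 1/1) <- contains code 8/25
  emit 'f', narrow to [1/5, 1/1)
Step 2: interval [1/5, 1/1), width = 1/1 - 1/5 = 4/5
  'e': [1/5 + 4/5*0/1, 1/5 + 4/5*1/10) = [1/5, 7/25)
  'b': [1/5 + 4/5*1/10, 1/5 + 4/5*1/5) = [7/25, 9/25) <- contains code 8/25
  'f': [1/5 + 4/5*1/5, 1/5 + 4/5*1/1) = [9/25, 1/1)
  emit 'b', narrow to [7/25, 9/25)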